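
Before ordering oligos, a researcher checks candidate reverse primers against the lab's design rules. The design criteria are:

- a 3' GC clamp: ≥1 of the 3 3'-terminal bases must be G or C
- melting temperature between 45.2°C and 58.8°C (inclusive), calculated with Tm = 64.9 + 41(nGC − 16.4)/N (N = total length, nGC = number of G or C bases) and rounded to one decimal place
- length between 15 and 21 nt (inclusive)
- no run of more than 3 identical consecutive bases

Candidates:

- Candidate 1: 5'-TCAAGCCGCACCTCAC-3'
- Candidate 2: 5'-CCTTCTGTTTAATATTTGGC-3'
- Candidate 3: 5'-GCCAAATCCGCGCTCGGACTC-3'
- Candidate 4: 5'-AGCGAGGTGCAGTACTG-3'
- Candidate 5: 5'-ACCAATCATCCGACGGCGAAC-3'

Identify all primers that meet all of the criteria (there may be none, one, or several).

Candidate 1, Candidate 2, Candidate 4 and Candidate 5.

Candidate 1 (16 nt, A=4 T=2 G=2 C=8): 3' end CAC has 2 G/C ✓; Tm = 64.9 + 41·(10 − 16.4)/16 = 48.5°C ✓; length 16 ✓; longest run = 2 ✓ — passes.
Candidate 2 (20 nt, A=3 T=10 G=3 C=4): 3' end GGC has 3 G/C ✓; Tm = 64.9 + 41·(7 − 16.4)/20 = 45.6°C ✓; length 20 ✓; longest run = 3 ✓ — passes.
Candidate 3 (21 nt, A=4 T=3 G=5 C=9): 3' end CTC has 2 G/C ✓; Tm = 64.9 + 41·(14 − 16.4)/21 = 60.2°C, outside 45.2–58.8°C ✗; length 21 ✓; longest run = 3 ✓ — fails.
Candidate 4 (17 nt, A=4 T=3 G=7 C=3): 3' end CTG has 2 G/C ✓; Tm = 64.9 + 41·(10 − 16.4)/17 = 49.5°C ✓; length 17 ✓; longest run = 2 ✓ — passes.
Candidate 5 (21 nt, A=7 T=2 G=4 C=8): 3' end AAC has 1 G/C ✓; Tm = 64.9 + 41·(12 − 16.4)/21 = 56.3°C ✓; length 21 ✓; longest run = 2 ✓ — passes.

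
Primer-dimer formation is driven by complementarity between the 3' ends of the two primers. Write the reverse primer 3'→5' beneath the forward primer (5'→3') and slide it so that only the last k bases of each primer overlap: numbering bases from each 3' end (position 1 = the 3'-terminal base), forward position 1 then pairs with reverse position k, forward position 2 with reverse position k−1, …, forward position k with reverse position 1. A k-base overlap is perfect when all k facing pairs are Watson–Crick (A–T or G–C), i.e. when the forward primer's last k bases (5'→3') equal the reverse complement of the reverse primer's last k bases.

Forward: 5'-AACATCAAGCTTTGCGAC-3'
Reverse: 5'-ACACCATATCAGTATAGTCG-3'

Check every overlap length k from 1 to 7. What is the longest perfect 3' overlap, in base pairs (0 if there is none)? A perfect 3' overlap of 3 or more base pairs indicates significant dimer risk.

Longest perfect overlap: 4 complementary base pairs; significant dimer risk (threshold 3).

Last 7 bases (5'→3') — forward …TTGCGAC, reverse …ATAGTCG.
Reverse complement of the reverse primer's last 7 bases: CGACTAT; its first k bases are the reverse complement of the reverse primer's last k bases, so a perfect k-base overlap needs the forward primer's last k bases to equal them.
Comparing (forward last k vs required): k=1: C vs C ✓; k=2: AC vs CG ✗; k=3: GAC vs CGA ✗; k=4: CGAC vs CGAC ✓; k=5: GCGAC vs CGACT ✗; k=6: TGCGAC vs CGACTA ✗; k=7: TTGCGAC vs CGACTAT ✗.
Perfect overlaps at k = 1, 4; the largest is 4.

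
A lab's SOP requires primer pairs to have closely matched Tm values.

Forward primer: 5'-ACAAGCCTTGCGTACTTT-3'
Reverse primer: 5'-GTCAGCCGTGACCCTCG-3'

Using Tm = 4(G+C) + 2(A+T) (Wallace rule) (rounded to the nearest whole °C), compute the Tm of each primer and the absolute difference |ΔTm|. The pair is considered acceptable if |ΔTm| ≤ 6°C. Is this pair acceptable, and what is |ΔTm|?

Forward: A=4 T=6 G=3 C=5 → Tm = 2·10 + 4·8 = 52°C.
Reverse: A=2 T=3 G=5 C=7 → Tm = 2·5 + 4·12 = 58°C.
|ΔTm| = |52 − 58| = 6°C, ≤ 6°C.

|ΔTm| = 6°C; the pair is acceptable.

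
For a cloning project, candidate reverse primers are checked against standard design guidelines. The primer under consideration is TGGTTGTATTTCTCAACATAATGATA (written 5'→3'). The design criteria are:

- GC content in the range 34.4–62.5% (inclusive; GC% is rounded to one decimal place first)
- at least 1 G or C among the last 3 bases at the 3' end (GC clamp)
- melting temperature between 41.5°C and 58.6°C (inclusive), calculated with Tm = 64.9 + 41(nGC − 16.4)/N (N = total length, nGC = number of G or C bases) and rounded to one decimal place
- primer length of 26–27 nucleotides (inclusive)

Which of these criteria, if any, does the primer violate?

Base counts: A=8, T=11, G=4, C=3 (length 26).
GC content: GC 7/26 = 26.9%, outside 34.4–62.5% ✗
GC clamp: 3' end ATA has 0 G/C, need ≥1 ✗
Tm: Tm = 64.9 + 41·(7 − 16.4)/26 = 50.1°C ✓
length: length 26 ✓

Fails: GC content, GC clamp.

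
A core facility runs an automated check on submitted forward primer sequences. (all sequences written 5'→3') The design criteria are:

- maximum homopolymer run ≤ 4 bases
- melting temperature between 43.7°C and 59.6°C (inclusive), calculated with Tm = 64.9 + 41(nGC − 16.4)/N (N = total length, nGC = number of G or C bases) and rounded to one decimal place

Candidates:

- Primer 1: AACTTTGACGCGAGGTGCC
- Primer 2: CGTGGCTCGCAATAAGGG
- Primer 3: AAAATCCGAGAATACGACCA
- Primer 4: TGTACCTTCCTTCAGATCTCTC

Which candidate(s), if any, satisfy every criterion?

Primer 1 (19 nt, A=4 T=4 G=6 C=5): longest run = 3 ✓; Tm = 64.9 + 41·(11 − 16.4)/19 = 53.2°C ✓ — passes.
Primer 2 (18 nt, A=4 T=3 G=7 C=4): longest run = 3 ✓; Tm = 64.9 + 41·(11 − 16.4)/18 = 52.6°C ✓ — passes.
Primer 3 (20 nt, A=10 T=2 G=3 C=5): longest run = 4 ✓; Tm = 64.9 + 41·(8 − 16.4)/20 = 47.7°C ✓ — passes.
Primer 4 (22 nt, A=3 T=9 G=2 C=8): longest run = 2 ✓; Tm = 64.9 + 41·(10 − 16.4)/22 = 53.0°C ✓ — passes.

Primer 1, Primer 2, Primer 3 and Primer 4.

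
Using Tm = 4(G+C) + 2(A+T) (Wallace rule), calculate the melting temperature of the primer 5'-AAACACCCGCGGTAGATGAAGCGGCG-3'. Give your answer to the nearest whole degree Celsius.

Base counts: A=8, T=2, G=9, C=7 (length 26).
Tm = 2·(8+2) + 4·(9+7) = 2·10 + 4·16 = 20 + 64 = 84°C.

84°C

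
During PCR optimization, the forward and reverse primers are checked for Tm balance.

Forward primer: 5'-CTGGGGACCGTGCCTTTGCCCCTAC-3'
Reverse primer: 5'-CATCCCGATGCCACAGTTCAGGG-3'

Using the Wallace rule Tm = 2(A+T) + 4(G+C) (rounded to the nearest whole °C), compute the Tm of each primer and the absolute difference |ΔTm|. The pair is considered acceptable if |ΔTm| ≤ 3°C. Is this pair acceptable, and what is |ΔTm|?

Forward: A=2 T=6 G=7 C=10 → Tm = 2·8 + 4·17 = 84°C.
Reverse: A=5 T=4 G=6 C=8 → Tm = 2·9 + 4·14 = 74°C.
|ΔTm| = |84 − 74| = 10°C, > 3°C.

|ΔTm| = 10°C; the pair is not acceptable.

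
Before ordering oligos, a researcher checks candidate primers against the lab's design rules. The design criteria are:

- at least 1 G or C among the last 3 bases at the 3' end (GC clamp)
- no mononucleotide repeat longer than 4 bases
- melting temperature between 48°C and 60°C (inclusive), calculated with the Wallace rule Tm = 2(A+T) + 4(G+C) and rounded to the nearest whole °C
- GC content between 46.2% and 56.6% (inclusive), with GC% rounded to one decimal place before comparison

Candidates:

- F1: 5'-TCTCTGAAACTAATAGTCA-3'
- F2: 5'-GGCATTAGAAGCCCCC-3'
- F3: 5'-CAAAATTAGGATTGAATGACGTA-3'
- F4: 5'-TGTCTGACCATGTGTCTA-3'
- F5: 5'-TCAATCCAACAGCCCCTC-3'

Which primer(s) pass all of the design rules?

F1 (19 nt, A=7 T=6 G=2 C=4): 3' end TCA has 1 G/C ✓; longest run = 3 ✓; Tm = 2·13 + 4·6 = 50°C ✓; GC 6/19 = 31.6%, outside 46.2–56.6% ✗ — fails.
F2 (16 nt, A=4 T=2 G=4 C=6): 3' end CCC has 3 G/C ✓; longest run = 5, exceeds 4 ✗; Tm = 2·6 + 4·10 = 52°C ✓; GC 10/16 = 62.5%, outside 46.2–56.6% ✗ — fails.
F3 (23 nt, A=10 T=6 G=5 C=2): 3' end GTA has 1 G/C ✓; longest run = 4 ✓; Tm = 2·16 + 4·7 = 60°C ✓; GC 7/23 = 30.4%, outside 46.2–56.6% ✗ — fails.
F4 (18 nt, A=3 T=7 G=4 C=4): 3' end CTA has 1 G/C ✓; longest run = 2 ✓; Tm = 2·10 + 4·8 = 52°C ✓; GC 8/18 = 44.4%, outside 46.2–56.6% ✗ — fails.
F5 (18 nt, A=5 T=3 G=1 C=9): 3' end CTC has 2 G/C ✓; longest run = 4 ✓; Tm = 2·8 + 4·10 = 56°C ✓; GC 10/18 = 55.6% ✓ — passes.

F5 only.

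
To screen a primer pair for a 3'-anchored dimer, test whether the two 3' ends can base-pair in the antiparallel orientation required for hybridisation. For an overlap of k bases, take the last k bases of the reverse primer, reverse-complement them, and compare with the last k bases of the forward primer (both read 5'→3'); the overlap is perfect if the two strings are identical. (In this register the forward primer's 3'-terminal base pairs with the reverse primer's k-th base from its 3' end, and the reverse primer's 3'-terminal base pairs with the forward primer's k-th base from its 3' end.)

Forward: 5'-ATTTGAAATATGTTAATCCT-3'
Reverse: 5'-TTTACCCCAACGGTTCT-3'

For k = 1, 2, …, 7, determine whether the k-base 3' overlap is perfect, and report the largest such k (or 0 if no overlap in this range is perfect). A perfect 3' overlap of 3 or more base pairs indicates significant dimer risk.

Longest perfect overlap: 0 complementary base pairs; below the dimer-risk threshold (threshold 3).

Last 7 bases (5'→3') — forward …TAATCCT, reverse …CGGTTCT.
Reverse complement of the reverse primer's last 7 bases: AGAACCG; its first k bases are the reverse complement of the reverse primer's last k bases, so a perfect k-base overlap needs the forward primer's last k bases to equal them.
Comparing (forward last k vs required): k=1: T vs A ✗; k=2: CT vs AG ✗; k=3: CCT vs AGA ✗; k=4: TCCT vs AGAA ✗; k=5: ATCCT vs AGAAC ✗; k=6: AATCCT vs AGAACC ✗; k=7: TAATCCT vs AGAACCG ✗.
No overlap length from 1 to 7 is perfect, so the longest perfect 3' overlap is 0.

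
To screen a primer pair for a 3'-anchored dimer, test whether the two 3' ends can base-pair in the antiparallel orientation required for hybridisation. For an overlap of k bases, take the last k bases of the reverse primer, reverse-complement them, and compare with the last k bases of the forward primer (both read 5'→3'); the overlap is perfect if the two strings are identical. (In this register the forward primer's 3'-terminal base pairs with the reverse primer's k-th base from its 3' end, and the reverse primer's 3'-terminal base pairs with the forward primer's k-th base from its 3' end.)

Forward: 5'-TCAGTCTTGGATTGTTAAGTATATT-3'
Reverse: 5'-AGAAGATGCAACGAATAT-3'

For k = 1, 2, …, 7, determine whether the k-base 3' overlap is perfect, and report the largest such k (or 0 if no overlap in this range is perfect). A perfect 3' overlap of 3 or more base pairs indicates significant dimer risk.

Last 7 bases (5'→3') — forward …GTATATT, reverse …CGAATAT.
Reverse complement of the reverse primer's last 7 bases: ATATTCG; its first k bases are the reverse complement of the reverse primer's last k bases, so a perfect k-base overlap needs the forward primer's last k bases to equal them.
Comparing (forward last k vs required): k=1: T vs A ✗; k=2: TT vs AT ✗; k=3: ATT vs ATA ✗; k=4: TATT vs ATAT ✗; k=5: ATATT vs ATATT ✓; k=6: TATATT vs ATATTC ✗; k=7: GTATATT vs ATATTCG ✗.
Only k = 5 is perfect, so the longest perfect 3' overlap is 5.

Longest perfect overlap: 5 complementary base pairs; significant dimer risk (threshold 3).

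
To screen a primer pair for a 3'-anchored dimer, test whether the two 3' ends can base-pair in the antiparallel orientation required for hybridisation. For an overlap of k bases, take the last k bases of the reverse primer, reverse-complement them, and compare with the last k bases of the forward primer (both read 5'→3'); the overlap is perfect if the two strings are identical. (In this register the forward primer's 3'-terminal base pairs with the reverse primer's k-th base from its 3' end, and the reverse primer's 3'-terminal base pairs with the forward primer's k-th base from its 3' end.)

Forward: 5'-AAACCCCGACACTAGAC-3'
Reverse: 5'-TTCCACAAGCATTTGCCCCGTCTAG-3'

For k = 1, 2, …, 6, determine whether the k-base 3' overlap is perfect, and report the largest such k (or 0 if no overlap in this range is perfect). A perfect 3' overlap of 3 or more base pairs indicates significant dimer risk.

Longest perfect overlap: 6 complementary base pairs; significant dimer risk (threshold 3).

Last 6 bases (5'→3') — forward …CTAGAC, reverse …GTCTAG.
Reverse complement of the reverse primer's last 6 bases: CTAGAC; its first k bases are the reverse complement of the reverse primer's last k bases, so a perfect k-base overlap needs the forward primer's last k bases to equal them.
Comparing (forward last k vs required): k=1: C vs C ✓; k=2: AC vs CT ✗; k=3: GAC vs CTA ✗; k=4: AGAC vs CTAG ✗; k=5: TAGAC vs CTAGA ✗; k=6: CTAGAC vs CTAGAC ✓.
Perfect overlaps at k = 1, 6; the largest is 6.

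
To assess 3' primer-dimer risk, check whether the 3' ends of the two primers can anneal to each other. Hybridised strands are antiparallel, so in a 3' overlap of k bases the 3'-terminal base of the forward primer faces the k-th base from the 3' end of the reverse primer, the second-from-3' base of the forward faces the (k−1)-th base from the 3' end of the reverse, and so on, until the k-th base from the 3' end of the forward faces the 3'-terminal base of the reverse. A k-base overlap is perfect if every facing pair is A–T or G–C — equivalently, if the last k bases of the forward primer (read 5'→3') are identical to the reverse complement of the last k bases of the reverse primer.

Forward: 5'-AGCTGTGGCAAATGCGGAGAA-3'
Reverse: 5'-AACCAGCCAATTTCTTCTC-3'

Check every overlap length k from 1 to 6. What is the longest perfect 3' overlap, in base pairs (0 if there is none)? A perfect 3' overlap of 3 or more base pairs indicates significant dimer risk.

Last 6 bases (5'→3') — forward …GGAGAA, reverse …CTTCTC.
Reverse complement of the reverse primer's last 6 bases: GAGAAG; its first k bases are the reverse complement of the reverse primer's last k bases, so a perfect k-base overlap needs the forward primer's last k bases to equal them.
Comparing (forward last k vs required): k=1: A vs G ✗; k=2: AA vs GA ✗; k=3: GAA vs GAG ✗; k=4: AGAA vs GAGA ✗; k=5: GAGAA vs GAGAA ✓; k=6: GGAGAA vs GAGAAG ✗.
Only k = 5 is perfect, so the longest perfect 3' overlap is 5.

Longest perfect overlap: 5 complementary base pairs; significant dimer risk (threshold 3).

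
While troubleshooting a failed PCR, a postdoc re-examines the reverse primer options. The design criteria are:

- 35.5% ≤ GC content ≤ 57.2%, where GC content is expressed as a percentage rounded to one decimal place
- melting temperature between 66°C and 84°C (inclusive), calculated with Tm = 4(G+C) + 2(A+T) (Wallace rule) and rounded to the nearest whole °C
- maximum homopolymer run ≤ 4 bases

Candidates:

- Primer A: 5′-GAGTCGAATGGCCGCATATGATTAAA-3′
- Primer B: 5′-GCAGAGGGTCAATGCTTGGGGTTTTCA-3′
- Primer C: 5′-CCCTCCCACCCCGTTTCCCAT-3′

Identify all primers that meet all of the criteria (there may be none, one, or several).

Primer A (26 nt, A=9 T=6 G=7 C=4): GC 11/26 = 42.3% ✓; Tm = 2·15 + 4·11 = 74°C ✓; longest run = 3 ✓ — passes.
Primer B (27 nt, A=5 T=8 G=10 C=4): GC 14/27 = 51.9% ✓; Tm = 2·13 + 4·14 = 82°C ✓; longest run = 4 ✓ — passes.
Primer C (21 nt, A=2 T=5 G=1 C=13): GC 14/21 = 66.7%, outside 35.5–57.2% ✗; Tm = 2·7 + 4·14 = 70°C ✓; longest run = 4 ✓ — fails.

Primer A and Primer B.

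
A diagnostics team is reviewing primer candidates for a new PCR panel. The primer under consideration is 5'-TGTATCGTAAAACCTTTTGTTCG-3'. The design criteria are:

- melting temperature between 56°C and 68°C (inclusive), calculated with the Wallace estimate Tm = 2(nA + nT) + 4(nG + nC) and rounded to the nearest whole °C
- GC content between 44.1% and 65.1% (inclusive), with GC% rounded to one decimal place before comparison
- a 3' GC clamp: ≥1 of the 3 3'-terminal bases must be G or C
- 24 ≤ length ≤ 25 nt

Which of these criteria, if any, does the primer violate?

Fails: GC content, length.

Base counts: A=5, T=10, G=4, C=4 (length 23).
Tm: Tm = 2·15 + 4·8 = 62°C ✓
GC content: GC 8/23 = 34.8%, outside 44.1–65.1% ✗
GC clamp: 3' end TCG has 2 G/C ✓
length: length 23, outside 24–25 ✗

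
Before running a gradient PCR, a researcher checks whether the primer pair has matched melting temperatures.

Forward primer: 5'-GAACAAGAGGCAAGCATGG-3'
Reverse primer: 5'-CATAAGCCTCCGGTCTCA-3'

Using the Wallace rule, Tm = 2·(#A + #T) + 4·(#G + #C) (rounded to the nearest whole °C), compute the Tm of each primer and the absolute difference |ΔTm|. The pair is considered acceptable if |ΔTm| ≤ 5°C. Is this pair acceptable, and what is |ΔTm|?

Forward: A=8 T=1 G=7 C=3 → Tm = 2·9 + 4·10 = 58°C.
Reverse: A=4 T=4 G=3 C=7 → Tm = 2·8 + 4·10 = 56°C.
|ΔTm| = |58 − 56| = 2°C, ≤ 5°C.

|ΔTm| = 2°C; the pair is acceptable.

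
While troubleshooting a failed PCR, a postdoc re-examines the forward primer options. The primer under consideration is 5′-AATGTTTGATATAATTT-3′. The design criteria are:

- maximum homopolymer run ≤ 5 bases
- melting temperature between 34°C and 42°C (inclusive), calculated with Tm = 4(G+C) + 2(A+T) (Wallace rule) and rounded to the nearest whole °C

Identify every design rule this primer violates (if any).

Meets all criteria.

Base counts: A=6, T=9, G=2, C=0 (length 17).
homopolymer run: longest run = 3 ✓
Tm: Tm = 2·15 + 4·2 = 38°C ✓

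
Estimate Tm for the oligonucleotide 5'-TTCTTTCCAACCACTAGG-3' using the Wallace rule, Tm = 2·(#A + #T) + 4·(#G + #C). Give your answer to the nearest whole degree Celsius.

52°C

Base counts: A=4, T=6, G=2, C=6 (length 18).
Tm = 2·(4+6) + 4·(2+6) = 2·10 + 4·8 = 20 + 32 = 52°C.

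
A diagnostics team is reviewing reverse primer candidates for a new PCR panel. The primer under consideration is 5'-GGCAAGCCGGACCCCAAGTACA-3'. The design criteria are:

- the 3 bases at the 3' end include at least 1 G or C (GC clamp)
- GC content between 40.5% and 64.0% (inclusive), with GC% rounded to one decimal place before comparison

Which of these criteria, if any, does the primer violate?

Base counts: A=7, T=1, G=6, C=8 (length 22).
GC clamp: 3' end ACA has 1 G/C ✓
GC content: GC 14/22 = 63.6% ✓

Meets all criteria.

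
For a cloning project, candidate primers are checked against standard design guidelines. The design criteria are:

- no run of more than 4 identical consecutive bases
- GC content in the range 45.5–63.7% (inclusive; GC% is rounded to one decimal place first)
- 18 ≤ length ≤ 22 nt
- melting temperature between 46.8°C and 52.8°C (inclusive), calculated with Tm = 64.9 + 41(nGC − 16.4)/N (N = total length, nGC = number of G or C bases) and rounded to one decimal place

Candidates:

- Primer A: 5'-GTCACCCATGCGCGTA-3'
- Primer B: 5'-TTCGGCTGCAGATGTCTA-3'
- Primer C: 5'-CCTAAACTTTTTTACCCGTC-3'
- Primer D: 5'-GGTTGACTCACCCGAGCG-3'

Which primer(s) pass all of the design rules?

Primer B only.

Primer A (16 nt, A=3 T=3 G=4 C=6): longest run = 3 ✓; GC 10/16 = 62.5% ✓; length 16, outside 18–22 ✗; Tm = 64.9 + 41·(10 − 16.4)/16 = 48.5°C ✓ — fails.
Primer B (18 nt, A=3 T=6 G=5 C=4): longest run = 2 ✓; GC 9/18 = 50.0% ✓; length 18 ✓; Tm = 64.9 + 41·(9 − 16.4)/18 = 48.0°C ✓ — passes.
Primer C (20 nt, A=4 T=8 G=1 C=7): longest run = 6, exceeds 4 ✗; GC 8/20 = 40.0%, outside 45.5–63.7% ✗; length 20 ✓; Tm = 64.9 + 41·(8 − 16.4)/20 = 47.7°C ✓ — fails.
Primer D (18 nt, A=3 T=3 G=6 C=6): longest run = 3 ✓; GC 12/18 = 66.7%, outside 45.5–63.7% ✗; length 18 ✓; Tm = 64.9 + 41·(12 − 16.4)/18 = 54.9°C, outside 46.8–52.8°C ✗ — fails.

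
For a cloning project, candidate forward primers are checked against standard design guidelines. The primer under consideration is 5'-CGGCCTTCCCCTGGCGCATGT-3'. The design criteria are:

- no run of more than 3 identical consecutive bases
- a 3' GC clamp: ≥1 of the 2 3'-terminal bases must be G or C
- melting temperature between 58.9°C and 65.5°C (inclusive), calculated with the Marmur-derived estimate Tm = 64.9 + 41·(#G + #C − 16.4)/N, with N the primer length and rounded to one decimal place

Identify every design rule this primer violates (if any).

Base counts: A=1, T=5, G=6, C=9 (length 21).
homopolymer run: longest run = 4, exceeds 3 ✗
GC clamp: 3' end GT has 1 G/C ✓
Tm: Tm = 64.9 + 41·(15 − 16.4)/21 = 62.2°C ✓

Fails: homopolymer run.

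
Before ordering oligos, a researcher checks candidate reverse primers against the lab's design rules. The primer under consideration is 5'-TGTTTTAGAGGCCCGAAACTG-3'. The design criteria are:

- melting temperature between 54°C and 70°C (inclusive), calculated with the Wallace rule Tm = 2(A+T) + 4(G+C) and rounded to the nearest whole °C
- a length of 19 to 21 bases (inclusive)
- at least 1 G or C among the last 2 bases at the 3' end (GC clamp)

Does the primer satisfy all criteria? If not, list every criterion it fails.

Meets all criteria.

Base counts: A=5, T=6, G=6, C=4 (length 21).
Tm: Tm = 2·11 + 4·10 = 62°C ✓
length: length 21 ✓
GC clamp: 3' end TG has 1 G/C ✓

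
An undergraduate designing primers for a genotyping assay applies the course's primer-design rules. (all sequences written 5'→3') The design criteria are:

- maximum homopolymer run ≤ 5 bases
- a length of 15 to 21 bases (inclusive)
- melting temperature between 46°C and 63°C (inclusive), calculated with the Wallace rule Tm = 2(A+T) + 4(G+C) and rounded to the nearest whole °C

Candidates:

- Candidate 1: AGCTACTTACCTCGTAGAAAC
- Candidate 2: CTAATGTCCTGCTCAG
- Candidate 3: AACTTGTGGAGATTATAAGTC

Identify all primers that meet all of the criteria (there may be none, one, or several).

Candidate 1, Candidate 2 and Candidate 3.

Candidate 1 (21 nt, A=7 T=5 G=3 C=6): longest run = 3 ✓; length 21 ✓; Tm = 2·12 + 4·9 = 60°C ✓ — passes.
Candidate 2 (16 nt, A=3 T=5 G=3 C=5): longest run = 2 ✓; length 16 ✓; Tm = 2·8 + 4·8 = 48°C ✓ — passes.
Candidate 3 (21 nt, A=7 T=7 G=5 C=2): longest run = 2 ✓; length 21 ✓; Tm = 2·14 + 4·7 = 56°C ✓ — passes.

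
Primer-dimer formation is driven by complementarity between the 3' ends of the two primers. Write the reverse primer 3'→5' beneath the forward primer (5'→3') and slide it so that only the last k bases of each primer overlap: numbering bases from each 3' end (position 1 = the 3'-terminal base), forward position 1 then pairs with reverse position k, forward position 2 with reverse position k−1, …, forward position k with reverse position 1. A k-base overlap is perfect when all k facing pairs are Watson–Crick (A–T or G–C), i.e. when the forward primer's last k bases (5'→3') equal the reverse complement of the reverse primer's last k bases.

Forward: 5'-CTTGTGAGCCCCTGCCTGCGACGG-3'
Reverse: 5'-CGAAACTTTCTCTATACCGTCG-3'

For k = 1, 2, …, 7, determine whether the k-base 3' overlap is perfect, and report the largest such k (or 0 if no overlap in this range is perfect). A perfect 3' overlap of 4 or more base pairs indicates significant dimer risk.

Longest perfect overlap: 6 complementary base pairs; significant dimer risk (threshold 4).

Last 7 bases (5'→3') — forward …GCGACGG, reverse …ACCGTCG.
Reverse complement of the reverse primer's last 7 bases: CGACGGT; its first k bases are the reverse complement of the reverse primer's last k bases, so a perfect k-base overlap needs the forward primer's last k bases to equal them.
Comparing (forward last k vs required): k=1: G vs C ✗; k=2: GG vs CG ✗; k=3: CGG vs CGA ✗; k=4: ACGG vs CGAC ✗; k=5: GACGG vs CGACG ✗; k=6: CGACGG vs CGACGG ✓; k=7: GCGACGG vs CGACGGT ✗.
Only k = 6 is perfect, so the longest perfect 3' overlap is 6.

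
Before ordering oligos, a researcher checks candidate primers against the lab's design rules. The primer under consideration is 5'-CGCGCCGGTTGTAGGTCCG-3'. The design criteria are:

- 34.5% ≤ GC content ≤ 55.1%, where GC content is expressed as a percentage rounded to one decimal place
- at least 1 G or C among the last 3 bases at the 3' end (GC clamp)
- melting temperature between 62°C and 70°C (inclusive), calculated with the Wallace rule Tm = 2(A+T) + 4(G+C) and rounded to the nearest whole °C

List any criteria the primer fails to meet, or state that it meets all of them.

Fails: GC content.

Base counts: A=1, T=4, G=8, C=6 (length 19).
GC content: GC 14/19 = 73.7%, outside 34.5–55.1% ✗
GC clamp: 3' end CCG has 3 G/C ✓
Tm: Tm = 2·5 + 4·14 = 66°C ✓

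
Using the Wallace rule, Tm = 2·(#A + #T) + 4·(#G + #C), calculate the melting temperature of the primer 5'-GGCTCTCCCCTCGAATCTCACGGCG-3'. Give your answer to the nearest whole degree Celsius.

Base counts: A=3, T=5, G=6, C=11 (length 25).
Tm = 2·(3+5) + 4·(6+11) = 2·8 + 4·17 = 16 + 68 = 84°C.

84°C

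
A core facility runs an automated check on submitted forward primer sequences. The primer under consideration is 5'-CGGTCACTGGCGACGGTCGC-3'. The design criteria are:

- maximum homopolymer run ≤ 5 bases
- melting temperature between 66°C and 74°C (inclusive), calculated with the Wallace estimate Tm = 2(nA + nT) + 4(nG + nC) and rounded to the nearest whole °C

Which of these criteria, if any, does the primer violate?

Meets all criteria.

Base counts: A=2, T=3, G=8, C=7 (length 20).
homopolymer run: longest run = 2 ✓
Tm: Tm = 2·5 + 4·15 = 70°C ✓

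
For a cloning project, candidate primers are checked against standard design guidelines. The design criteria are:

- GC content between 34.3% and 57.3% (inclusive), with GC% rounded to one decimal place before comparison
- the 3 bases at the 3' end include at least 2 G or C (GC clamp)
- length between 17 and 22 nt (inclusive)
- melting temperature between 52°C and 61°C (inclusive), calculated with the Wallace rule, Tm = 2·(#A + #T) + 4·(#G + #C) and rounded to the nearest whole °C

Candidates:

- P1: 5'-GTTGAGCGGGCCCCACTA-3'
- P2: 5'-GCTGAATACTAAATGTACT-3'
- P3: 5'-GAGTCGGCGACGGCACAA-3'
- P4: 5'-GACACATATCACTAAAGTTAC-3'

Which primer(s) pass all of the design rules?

P1 (18 nt, A=3 T=3 G=6 C=6): GC 12/18 = 66.7%, outside 34.3–57.3% ✗; 3' end CTA has 1 G/C, need ≥2 ✗; length 18 ✓; Tm = 2·6 + 4·12 = 60°C ✓ — fails.
P2 (19 nt, A=7 T=6 G=3 C=3): GC 6/19 = 31.6%, outside 34.3–57.3% ✗; 3' end ACT has 1 G/C, need ≥2 ✗; length 19 ✓; Tm = 2·13 + 4·6 = 50°C, outside 52–61°C ✗ — fails.
P3 (18 nt, A=5 T=1 G=7 C=5): GC 12/18 = 66.7%, outside 34.3–57.3% ✗; 3' end CAA has 1 G/C, need ≥2 ✗; length 18 ✓; Tm = 2·6 + 4·12 = 60°C ✓ — fails.
P4 (21 nt, A=9 T=5 G=2 C=5): GC 7/21 = 33.3%, outside 34.3–57.3% ✗; 3' end TAC has 1 G/C, need ≥2 ✗; length 21 ✓; Tm = 2·14 + 4·7 = 56°C ✓ — fails.

None of the candidates satisfy all criteria.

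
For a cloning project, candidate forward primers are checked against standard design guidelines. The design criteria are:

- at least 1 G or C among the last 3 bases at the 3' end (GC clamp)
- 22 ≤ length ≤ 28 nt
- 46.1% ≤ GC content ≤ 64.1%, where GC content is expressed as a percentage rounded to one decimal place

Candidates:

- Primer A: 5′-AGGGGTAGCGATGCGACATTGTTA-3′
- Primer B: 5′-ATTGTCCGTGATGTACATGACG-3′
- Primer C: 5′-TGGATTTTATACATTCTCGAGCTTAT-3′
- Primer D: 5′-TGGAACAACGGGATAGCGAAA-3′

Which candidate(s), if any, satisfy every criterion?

Primer A (24 nt, A=6 T=6 G=9 C=3): 3' end TTA has 0 G/C, need ≥1 ✗; length 24 ✓; GC 12/24 = 50.0% ✓ — fails.
Primer B (22 nt, A=5 T=7 G=6 C=4): 3' end ACG has 2 G/C ✓; length 22 ✓; GC 10/22 = 45.5%, outside 46.1–64.1% ✗ — fails.
Primer C (26 nt, A=6 T=12 G=4 C=4): 3' end TAT has 0 G/C, need ≥1 ✗; length 26 ✓; GC 8/26 = 30.8%, outside 46.1–64.1% ✗ — fails.
Primer D (21 nt, A=9 T=2 G=7 C=3): 3' end AAA has 0 G/C, need ≥1 ✗; length 21, outside 22–28 ✗; GC 10/21 = 47.6% ✓ — fails.

None of the candidates satisfy all criteria.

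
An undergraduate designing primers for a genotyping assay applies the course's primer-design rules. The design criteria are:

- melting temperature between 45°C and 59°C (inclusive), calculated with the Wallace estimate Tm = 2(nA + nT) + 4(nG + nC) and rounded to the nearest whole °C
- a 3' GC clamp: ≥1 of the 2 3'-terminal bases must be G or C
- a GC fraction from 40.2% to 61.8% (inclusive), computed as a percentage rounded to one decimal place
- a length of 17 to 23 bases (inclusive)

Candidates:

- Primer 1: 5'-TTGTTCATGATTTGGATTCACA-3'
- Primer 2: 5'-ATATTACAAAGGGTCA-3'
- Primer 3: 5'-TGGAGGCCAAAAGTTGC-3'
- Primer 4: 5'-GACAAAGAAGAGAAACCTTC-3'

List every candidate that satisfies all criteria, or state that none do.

Primer 1 (22 nt, A=5 T=10 G=4 C=3): Tm = 2·15 + 4·7 = 58°C ✓; 3' end CA has 1 G/C ✓; GC 7/22 = 31.8%, outside 40.2–61.8% ✗; length 22 ✓ — fails.
Primer 2 (16 nt, A=7 T=4 G=3 C=2): Tm = 2·11 + 4·5 = 42°C, outside 45–59°C ✗; 3' end CA has 1 G/C ✓; GC 5/16 = 31.3%, outside 40.2–61.8% ✗; length 16, outside 17–23 ✗ — fails.
Primer 3 (17 nt, A=5 T=3 G=6 C=3): Tm = 2·8 + 4·9 = 52°C ✓; 3' end GC has 2 G/C ✓; GC 9/17 = 52.9% ✓; length 17 ✓ — passes.
Primer 4 (20 nt, A=10 T=2 G=4 C=4): Tm = 2·12 + 4·8 = 56°C ✓; 3' end TC has 1 G/C ✓; GC 8/20 = 40.0%, outside 40.2–61.8% ✗; length 20 ✓ — fails.

Primer 3 only.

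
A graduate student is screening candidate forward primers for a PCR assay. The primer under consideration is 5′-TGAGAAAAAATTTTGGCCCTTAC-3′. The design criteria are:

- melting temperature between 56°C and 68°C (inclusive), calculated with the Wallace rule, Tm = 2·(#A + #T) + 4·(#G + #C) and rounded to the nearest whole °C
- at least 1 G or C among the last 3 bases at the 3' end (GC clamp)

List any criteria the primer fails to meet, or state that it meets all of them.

Meets all criteria.

Base counts: A=8, T=7, G=4, C=4 (length 23).
Tm: Tm = 2·15 + 4·8 = 62°C ✓
GC clamp: 3' end TAC has 1 G/C ✓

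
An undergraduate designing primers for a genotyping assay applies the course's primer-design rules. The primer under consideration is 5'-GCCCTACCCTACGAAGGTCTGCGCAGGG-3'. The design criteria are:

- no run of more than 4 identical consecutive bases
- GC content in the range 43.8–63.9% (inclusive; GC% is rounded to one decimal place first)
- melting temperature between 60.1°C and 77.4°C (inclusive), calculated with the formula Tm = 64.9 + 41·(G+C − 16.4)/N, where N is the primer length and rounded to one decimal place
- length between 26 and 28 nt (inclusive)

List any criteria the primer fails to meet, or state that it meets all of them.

Fails: GC content.

Base counts: A=5, T=4, G=9, C=10 (length 28).
homopolymer run: longest run = 3 ✓
GC content: GC 19/28 = 67.9%, outside 43.8–63.9% ✗
Tm: Tm = 64.9 + 41·(19 − 16.4)/28 = 68.7°C ✓
length: length 28 ✓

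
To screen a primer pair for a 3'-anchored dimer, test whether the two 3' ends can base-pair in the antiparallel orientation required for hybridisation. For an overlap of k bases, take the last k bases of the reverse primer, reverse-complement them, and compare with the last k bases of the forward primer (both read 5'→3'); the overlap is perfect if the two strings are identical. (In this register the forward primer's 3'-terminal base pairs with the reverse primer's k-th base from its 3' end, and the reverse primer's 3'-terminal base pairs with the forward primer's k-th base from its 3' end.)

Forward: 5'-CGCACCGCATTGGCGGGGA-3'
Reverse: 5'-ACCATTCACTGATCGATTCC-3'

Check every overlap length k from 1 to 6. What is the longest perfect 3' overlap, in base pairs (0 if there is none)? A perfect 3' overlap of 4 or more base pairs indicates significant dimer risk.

Longest perfect overlap: 3 complementary base pairs; below the dimer-risk threshold (threshold 4).

Last 6 bases (5'→3') — forward …CGGGGA, reverse …GATTCC.
Reverse complement of the reverse primer's last 6 bases: GGAATC; its first k bases are the reverse complement of the reverse primer's last k bases, so a perfect k-base overlap needs the forward primer's last k bases to equal them.
Comparing (forward last k vs required): k=1: A vs G ✗; k=2: GA vs GG ✗; k=3: GGA vs GGA ✓; k=4: GGGA vs GGAA ✗; k=5: GGGGA vs GGAAT ✗; k=6: CGGGGA vs GGAATC ✗.
Only k = 3 is perfect, so the longest perfect 3' overlap is 3.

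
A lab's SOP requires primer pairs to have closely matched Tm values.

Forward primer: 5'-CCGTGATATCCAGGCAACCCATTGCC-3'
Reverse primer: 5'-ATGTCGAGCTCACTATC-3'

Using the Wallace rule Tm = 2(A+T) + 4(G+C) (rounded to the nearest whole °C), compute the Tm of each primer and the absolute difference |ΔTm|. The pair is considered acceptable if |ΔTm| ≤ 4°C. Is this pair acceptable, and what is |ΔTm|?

|ΔTm| = 32°C; the pair is not acceptable.

Forward: A=6 T=5 G=5 C=10 → Tm = 2·11 + 4·15 = 82°C.
Reverse: A=4 T=5 G=3 C=5 → Tm = 2·9 + 4·8 = 50°C.
|ΔTm| = |82 − 50| = 32°C, > 4°C.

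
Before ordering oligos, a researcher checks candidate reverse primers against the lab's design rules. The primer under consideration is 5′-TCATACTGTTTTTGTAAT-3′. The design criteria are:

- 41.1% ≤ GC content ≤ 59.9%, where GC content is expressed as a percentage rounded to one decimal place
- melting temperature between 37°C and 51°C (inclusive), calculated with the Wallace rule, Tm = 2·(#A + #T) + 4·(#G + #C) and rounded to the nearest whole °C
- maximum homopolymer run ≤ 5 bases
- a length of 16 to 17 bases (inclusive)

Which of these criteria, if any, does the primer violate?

Fails: GC content, length.

Base counts: A=4, T=10, G=2, C=2 (length 18).
GC content: GC 4/18 = 22.2%, outside 41.1–59.9% ✗
Tm: Tm = 2·14 + 4·4 = 44°C ✓
homopolymer run: longest run = 5 ✓
length: length 18, outside 16–17 ✗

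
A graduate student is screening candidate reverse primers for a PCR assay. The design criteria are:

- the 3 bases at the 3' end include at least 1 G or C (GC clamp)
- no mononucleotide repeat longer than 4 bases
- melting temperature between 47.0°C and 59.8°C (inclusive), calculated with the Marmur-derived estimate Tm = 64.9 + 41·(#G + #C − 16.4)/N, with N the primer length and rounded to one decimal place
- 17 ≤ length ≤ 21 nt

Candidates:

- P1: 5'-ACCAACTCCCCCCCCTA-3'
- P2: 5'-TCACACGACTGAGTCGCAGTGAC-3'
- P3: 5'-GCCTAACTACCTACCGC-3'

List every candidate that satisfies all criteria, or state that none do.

P1 (17 nt, A=4 T=2 G=0 C=11): 3' end CTA has 1 G/C ✓; longest run = 8, exceeds 4 ✗; Tm = 64.9 + 41·(11 − 16.4)/17 = 51.9°C ✓; length 17 ✓ — fails.
P2 (23 nt, A=6 T=4 G=6 C=7): 3' end GAC has 2 G/C ✓; longest run = 1 ✓; Tm = 64.9 + 41·(13 − 16.4)/23 = 58.8°C ✓; length 23, outside 17–21 ✗ — fails.
P3 (17 nt, A=4 T=3 G=2 C=8): 3' end CGC has 3 G/C ✓; longest run = 2 ✓; Tm = 64.9 + 41·(10 − 16.4)/17 = 49.5°C ✓; length 17 ✓ — passes.

P3 only.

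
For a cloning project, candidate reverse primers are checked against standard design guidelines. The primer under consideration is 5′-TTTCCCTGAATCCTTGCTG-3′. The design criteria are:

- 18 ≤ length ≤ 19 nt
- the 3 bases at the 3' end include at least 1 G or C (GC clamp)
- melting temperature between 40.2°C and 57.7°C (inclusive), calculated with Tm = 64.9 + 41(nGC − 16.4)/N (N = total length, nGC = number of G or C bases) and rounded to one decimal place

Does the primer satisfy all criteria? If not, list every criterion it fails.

Meets all criteria.

Base counts: A=2, T=8, G=3, C=6 (length 19).
length: length 19 ✓
GC clamp: 3' end CTG has 2 G/C ✓
Tm: Tm = 64.9 + 41·(9 − 16.4)/19 = 48.9°C ✓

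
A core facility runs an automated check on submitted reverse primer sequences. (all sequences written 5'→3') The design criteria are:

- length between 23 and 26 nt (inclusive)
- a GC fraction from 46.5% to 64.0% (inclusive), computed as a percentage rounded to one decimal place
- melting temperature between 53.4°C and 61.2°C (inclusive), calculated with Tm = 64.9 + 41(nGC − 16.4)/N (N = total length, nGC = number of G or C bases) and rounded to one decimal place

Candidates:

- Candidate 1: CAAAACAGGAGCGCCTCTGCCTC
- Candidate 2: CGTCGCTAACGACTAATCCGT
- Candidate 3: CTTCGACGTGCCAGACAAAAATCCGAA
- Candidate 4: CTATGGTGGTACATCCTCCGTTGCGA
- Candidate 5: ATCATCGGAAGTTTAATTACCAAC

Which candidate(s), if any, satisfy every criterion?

Candidate 1 (23 nt, A=6 T=3 G=5 C=9): length 23 ✓; GC 14/23 = 60.9% ✓; Tm = 64.9 + 41·(14 − 16.4)/23 = 60.6°C ✓ — passes.
Candidate 2 (21 nt, A=5 T=5 G=4 C=7): length 21, outside 23–26 ✗; GC 11/21 = 52.4% ✓; Tm = 64.9 + 41·(11 − 16.4)/21 = 54.4°C ✓ — fails.
Candidate 3 (27 nt, A=10 T=4 G=5 C=8): length 27, outside 23–26 ✗; GC 13/27 = 48.1% ✓; Tm = 64.9 + 41·(13 − 16.4)/27 = 59.7°C ✓ — fails.
Candidate 4 (26 nt, A=4 T=8 G=7 C=7): length 26 ✓; GC 14/26 = 53.8% ✓; Tm = 64.9 + 41·(14 − 16.4)/26 = 61.1°C ✓ — passes.
Candidate 5 (24 nt, A=9 T=7 G=3 C=5): length 24 ✓; GC 8/24 = 33.3%, outside 46.5–64.0% ✗; Tm = 64.9 + 41·(8 − 16.4)/24 = 50.6°C, outside 53.4–61.2°C ✗ — fails.

Candidate 1 and Candidate 4.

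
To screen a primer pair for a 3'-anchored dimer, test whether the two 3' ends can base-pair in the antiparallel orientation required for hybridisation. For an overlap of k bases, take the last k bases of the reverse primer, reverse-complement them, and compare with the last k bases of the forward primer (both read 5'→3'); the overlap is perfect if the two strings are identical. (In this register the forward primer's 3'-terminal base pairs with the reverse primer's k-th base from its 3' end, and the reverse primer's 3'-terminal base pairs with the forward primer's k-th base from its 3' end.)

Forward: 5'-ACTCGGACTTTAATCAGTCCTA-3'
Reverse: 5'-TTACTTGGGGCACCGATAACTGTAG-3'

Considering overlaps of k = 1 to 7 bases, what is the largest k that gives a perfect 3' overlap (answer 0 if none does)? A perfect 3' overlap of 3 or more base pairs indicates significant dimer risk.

Longest perfect overlap: 3 complementary base pairs; significant dimer risk (threshold 3).

Last 7 bases (5'→3') — forward …AGTCCTA, reverse …ACTGTAG.
Reverse complement of the reverse primer's last 7 bases: CTACAGT; its first k bases are the reverse complement of the reverse primer's last k bases, so a perfect k-base overlap needs the forward primer's last k bases to equal them.
Comparing (forward last k vs required): k=1: A vs C ✗; k=2: TA vs CT ✗; k=3: CTA vs CTA ✓; k=4: CCTA vs CTAC ✗; k=5: TCCTA vs CTACA ✗; k=6: GTCCTA vs CTACAG ✗; k=7: AGTCCTA vs CTACAGT ✗.
Only k = 3 is perfect, so the longest perfect 3' overlap is 3.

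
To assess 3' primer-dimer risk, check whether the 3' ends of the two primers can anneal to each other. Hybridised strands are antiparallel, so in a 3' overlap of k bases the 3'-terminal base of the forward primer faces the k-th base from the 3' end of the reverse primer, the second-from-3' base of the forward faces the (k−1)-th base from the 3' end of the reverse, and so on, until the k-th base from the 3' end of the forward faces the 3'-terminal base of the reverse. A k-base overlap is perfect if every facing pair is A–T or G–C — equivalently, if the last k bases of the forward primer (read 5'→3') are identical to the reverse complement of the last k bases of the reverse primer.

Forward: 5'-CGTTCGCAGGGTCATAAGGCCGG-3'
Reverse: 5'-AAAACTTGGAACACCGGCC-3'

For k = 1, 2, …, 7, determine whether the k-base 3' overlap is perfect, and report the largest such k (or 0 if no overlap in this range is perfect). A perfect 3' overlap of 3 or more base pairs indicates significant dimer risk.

Last 7 bases (5'→3') — forward …AGGCCGG, reverse …ACCGGCC.
Reverse complement of the reverse primer's last 7 bases: GGCCGGT; its first k bases are the reverse complement of the reverse primer's last k bases, so a perfect k-base overlap needs the forward primer's last k bases to equal them.
Comparing (forward last k vs required): k=1: G vs G ✓; k=2: GG vs GG ✓; k=3: CGG vs GGC ✗; k=4: CCGG vs GGCC ✗; k=5: GCCGG vs GGCCG ✗; k=6: GGCCGG vs GGCCGG ✓; k=7: AGGCCGG vs GGCCGGT ✗.
Perfect overlaps at k = 1, 2, 6; the largest is 6.

Longest perfect overlap: 6 complementary base pairs; significant dimer risk (threshold 3).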